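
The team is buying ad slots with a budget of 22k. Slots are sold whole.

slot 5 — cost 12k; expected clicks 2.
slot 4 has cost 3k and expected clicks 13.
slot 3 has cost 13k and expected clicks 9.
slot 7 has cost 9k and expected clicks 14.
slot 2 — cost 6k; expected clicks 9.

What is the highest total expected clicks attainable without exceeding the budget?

36

Allowing fractional choices, the relaxed optimum would be about 38.8, but ad slots are indivisible.
slot 4 + slot 7: cost 3 + 9 = 12 ≤ 22, expected clicks 13 + 14 = 27.
slot 4 + slot 7 + slot 2: cost 3 + 9 + 6 = 18 ≤ 22, expected clicks 13 + 14 + 9 = 36.
slot 4 + slot 3 + slot 2: cost 3 + 13 + 6 = 22 ≤ 22, expected clicks 13 + 9 + 9 = 31.
Best is slot 4, slot 7, and slot 2 with total expected clicks 36.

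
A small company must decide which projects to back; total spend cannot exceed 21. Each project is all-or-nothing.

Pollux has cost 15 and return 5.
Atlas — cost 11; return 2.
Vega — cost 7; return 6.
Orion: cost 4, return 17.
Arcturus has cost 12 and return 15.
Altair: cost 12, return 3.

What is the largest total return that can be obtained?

Vega + Orion: cost 7 + 4 = 11 ≤ 21, return 6 + 17 = 23.
Orion + Arcturus: cost 4 + 12 = 16 ≤ 21, return 17 + 15 = 32.
Best is Orion and Arcturus with total return 32.

32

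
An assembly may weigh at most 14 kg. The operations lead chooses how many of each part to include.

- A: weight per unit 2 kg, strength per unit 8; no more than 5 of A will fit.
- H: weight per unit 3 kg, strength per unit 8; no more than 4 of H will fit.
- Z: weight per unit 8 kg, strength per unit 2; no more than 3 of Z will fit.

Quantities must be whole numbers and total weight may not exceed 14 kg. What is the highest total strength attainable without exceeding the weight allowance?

48

A has the best ratio (8/2); taking only A gives at most 5×8 = 40 (stopped by the supply cap of 5).
Mixing does better — 4×A and 2×H: weight 14 ≤ 14, strength 4·8 + 2·8 = 48.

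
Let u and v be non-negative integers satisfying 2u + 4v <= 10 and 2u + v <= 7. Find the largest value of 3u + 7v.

(u,v)=(1,2): 2·1+4·2=10≤10, 2·1+1·2=4≤7, objective 17.
(u,v)=(0,2): 2·0+4·2=8≤10, 2·0+1·2=2≤7, objective 14.
(u,v)=(2,1): 2·2+4·1=8≤10, 2·2+1·1=5≤7, objective 13.
No feasible integer point exceeds 17.

17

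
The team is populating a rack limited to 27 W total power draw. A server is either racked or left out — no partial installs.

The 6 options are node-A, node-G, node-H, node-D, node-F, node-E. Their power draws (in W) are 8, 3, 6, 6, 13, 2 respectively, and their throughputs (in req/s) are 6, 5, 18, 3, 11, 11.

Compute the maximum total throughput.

45

Treat it as a binary knapsack problem.
Allowing fractional choices, the relaxed optimum would be about 47.2, but servers are indivisible.
node-A + node-G + node-H + node-D + node-E: power draw 8 + 3 + 6 + 6 + 2 = 25 ≤ 27, throughput 6 + 5 + 18 + 3 + 11 = 43.
node-G + node-H + node-F + node-E: power draw 3 + 6 + 13 + 2 = 24 ≤ 27, throughput 5 + 18 + 11 + 11 = 45.
Best is node-G, node-H, node-F, and node-E with total throughput 45.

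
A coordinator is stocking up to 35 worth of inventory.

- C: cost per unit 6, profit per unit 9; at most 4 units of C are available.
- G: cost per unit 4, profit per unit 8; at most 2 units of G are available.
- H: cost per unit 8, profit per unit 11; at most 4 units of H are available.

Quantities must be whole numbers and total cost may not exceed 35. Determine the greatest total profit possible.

4×C and 2×G: cost 32 ≤ 35, profit 4·9 + 2·8 = 52.
3×C, 2×G, and 1×H: cost 34 ≤ 35, profit 3·9 + 2·8 + 1·11 = 54.
Best is 54.

54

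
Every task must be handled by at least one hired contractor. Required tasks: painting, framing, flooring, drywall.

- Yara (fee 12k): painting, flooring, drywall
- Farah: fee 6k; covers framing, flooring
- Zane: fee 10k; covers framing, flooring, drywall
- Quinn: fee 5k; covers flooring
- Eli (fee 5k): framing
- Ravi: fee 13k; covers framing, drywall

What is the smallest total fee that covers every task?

17

This is an integer covering problem.
The greedy cost-per-new-task heuristic would pick Farah and Yara for 18, but a cheaper cover exists.
Choose Yara and Eli: together they cover painting, framing, flooring, drywall — every task.
Total fee: 12 + 5 = 17.
No cover costs less than 17.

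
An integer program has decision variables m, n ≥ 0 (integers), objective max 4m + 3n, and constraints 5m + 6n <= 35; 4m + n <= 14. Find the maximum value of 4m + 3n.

20

(m,n)=(2,4) is feasible, giving 20.
(m,n)=(1,5) is feasible, giving 19.
(m,n)=(3,2) is feasible, giving 18.
(m,n)=(2,3) is feasible, giving 17.
No feasible integer point exceeds 20.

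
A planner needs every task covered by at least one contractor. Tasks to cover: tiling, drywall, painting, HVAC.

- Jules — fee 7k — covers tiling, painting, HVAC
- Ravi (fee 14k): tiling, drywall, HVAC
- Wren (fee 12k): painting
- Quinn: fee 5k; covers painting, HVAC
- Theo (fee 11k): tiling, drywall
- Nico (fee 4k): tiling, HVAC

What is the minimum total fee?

16

The greedy cost-per-new-task heuristic would pick Nico, Quinn, and Theo for 20, but a cheaper cover exists.
Choose Quinn and Theo: together they cover tiling, drywall, painting, HVAC — every task.
Total fee: 5 + 11 = 16.
No cover costs less than 16.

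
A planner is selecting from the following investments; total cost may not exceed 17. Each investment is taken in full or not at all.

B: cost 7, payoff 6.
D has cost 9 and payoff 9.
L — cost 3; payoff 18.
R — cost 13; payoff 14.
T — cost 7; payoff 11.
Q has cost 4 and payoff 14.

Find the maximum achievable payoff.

This is an integer program with binary decision variables.
Allowing fractional choices, the relaxed optimum would be about 46.2, but investments are indivisible.
B + L + Q: cost 7 + 3 + 4 = 14 ≤ 17, payoff 6 + 18 + 14 = 38.
D + L + Q: cost 9 + 3 + 4 = 16 ≤ 17, payoff 9 + 18 + 14 = 41.
L + T + Q: cost 3 + 7 + 4 = 14 ≤ 17, payoff 18 + 11 + 14 = 43.
Best is L, T, and Q with total payoff 43.

43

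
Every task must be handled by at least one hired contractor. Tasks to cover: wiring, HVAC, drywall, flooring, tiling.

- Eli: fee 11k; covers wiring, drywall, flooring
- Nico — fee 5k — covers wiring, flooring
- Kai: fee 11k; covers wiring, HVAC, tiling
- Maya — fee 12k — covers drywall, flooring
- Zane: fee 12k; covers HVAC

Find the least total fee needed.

22

Choose Eli and Kai: together they cover wiring, HVAC, drywall, flooring, tiling — every task.
Total fee: 11 + 11 = 22.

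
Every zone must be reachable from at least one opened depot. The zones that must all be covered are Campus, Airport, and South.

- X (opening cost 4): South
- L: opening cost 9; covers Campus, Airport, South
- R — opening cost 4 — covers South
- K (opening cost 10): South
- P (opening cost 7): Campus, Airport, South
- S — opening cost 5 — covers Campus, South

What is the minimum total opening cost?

7

This is a weighted set-cover instance.
P alone covers Campus, Airport, South — every zone.
Total opening cost: 7.
No cover costs less than 7.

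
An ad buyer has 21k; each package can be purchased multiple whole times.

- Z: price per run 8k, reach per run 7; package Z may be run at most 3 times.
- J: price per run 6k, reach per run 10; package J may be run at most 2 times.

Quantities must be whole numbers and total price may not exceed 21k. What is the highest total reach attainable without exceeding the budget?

27

This is a bounded integer knapsack.
J has the best ratio (10/6); taking only J gives at most 2×10 = 20 (stopped by the supply cap of 2).
Mixing does better — 1×Z and 2×J: price 20 ≤ 21, reach 1·7 + 2·10 = 27.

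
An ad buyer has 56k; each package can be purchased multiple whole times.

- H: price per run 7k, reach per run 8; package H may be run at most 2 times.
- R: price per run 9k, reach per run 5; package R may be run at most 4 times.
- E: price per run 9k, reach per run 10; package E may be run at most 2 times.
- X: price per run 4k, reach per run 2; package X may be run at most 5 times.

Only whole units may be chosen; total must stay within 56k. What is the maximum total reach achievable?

Take 2×H, 2×R, 2×E, and 1×X: price 54 ≤ 56, reach 2·8 + 2·5 + 2·10 + 1·2 = 48.
H has the best ratio (8/7) and is taken to its limit of 2; remaining capacity is filled optimally with the others.

48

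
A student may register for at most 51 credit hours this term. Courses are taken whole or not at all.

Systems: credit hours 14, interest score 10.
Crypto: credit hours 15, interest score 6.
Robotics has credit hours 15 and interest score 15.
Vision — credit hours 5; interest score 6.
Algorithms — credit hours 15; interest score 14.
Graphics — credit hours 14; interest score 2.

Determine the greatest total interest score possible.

This is a 0-1 knapsack instance.
Crypto + Robotics + Vision + Algorithms: credit hours 15 + 15 + 5 + 15 = 50 ≤ 51, interest score 6 + 15 + 6 + 14 = 41.
Systems + Robotics + Vision + Algorithms: credit hours 14 + 15 + 5 + 15 = 49 ≤ 51, interest score 10 + 15 + 6 + 14 = 45.
Systems + Robotics + Algorithms: credit hours 14 + 15 + 15 = 44 ≤ 51, interest score 10 + 15 + 14 = 39.
Best is Systems, Robotics, Vision, and Algorithms with total interest score 45.

45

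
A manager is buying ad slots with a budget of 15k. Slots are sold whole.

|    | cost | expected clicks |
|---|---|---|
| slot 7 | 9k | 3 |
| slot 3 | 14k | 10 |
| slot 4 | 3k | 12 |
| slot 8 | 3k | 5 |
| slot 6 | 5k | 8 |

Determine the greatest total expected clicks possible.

25

Treat it as a binary knapsack problem.
Allowing fractional choices, the relaxed optimum would be about 27.9, but ad slots are indivisible.
slot 7 + slot 4 + slot 8: cost 9 + 3 + 3 = 15 ≤ 15, expected clicks 3 + 12 + 5 = 20.
slot 4 + slot 6: cost 3 + 5 = 8 ≤ 15, expected clicks 12 + 8 = 20.
slot 4 + slot 8 + slot 6: cost 3 + 3 + 5 = 11 ≤ 15, expected clicks 12 + 5 + 8 = 25.
Best is slot 4, slot 8, and slot 6 with total expected clicks 25.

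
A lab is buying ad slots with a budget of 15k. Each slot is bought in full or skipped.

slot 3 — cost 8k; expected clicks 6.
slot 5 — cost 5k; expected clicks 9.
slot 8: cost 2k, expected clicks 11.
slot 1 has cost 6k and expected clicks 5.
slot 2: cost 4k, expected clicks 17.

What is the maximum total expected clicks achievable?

37

Take slot 5, slot 8, and slot 2: cost 5 + 2 + 4 = 11 ≤ 15, expected clicks 9 + 11 + 17 = 37.
No other feasible combination does better.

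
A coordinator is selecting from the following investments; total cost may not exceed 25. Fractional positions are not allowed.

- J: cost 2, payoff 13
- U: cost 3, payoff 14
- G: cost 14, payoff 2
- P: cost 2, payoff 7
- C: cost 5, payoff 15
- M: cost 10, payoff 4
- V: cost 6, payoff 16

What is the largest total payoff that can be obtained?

65

Allowing fractional choices, the relaxed optimum would be about 67.8, but investments are indivisible.
J + U + P + C + V: cost 2 + 3 + 2 + 5 + 6 = 18 ≤ 25, payoff 13 + 14 + 7 + 15 + 16 = 65.
J + U + C + V: cost 2 + 3 + 5 + 6 = 16 ≤ 25, payoff 13 + 14 + 15 + 16 = 58.
J + P + C + M + V: cost 2 + 2 + 5 + 10 + 6 = 25 ≤ 25, payoff 13 + 7 + 15 + 4 + 16 = 55.
Best is J, U, P, C, and V with total payoff 65.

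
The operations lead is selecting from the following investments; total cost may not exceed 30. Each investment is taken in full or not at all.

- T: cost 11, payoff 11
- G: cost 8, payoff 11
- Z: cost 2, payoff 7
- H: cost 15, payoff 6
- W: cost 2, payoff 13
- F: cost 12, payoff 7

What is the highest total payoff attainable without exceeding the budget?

42

Treat it as a binary knapsack problem.
G + Z + W + F: cost 8 + 2 + 2 + 12 = 24 ≤ 30, payoff 11 + 7 + 13 + 7 = 38.
T + G + Z + W: cost 11 + 8 + 2 + 2 = 23 ≤ 30, payoff 11 + 11 + 7 + 13 = 42.
T + Z + W + F: cost 11 + 2 + 2 + 12 = 27 ≤ 30, payoff 11 + 7 + 13 + 7 = 38.
Best is T, G, Z, and W with total payoff 42.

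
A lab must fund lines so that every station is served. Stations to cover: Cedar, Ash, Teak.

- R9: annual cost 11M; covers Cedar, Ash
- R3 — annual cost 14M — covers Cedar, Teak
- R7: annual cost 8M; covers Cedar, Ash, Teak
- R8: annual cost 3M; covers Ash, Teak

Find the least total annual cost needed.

The greedy cost-per-new-station heuristic would pick R8 and R7 for 11, but a cheaper cover exists.
R7 alone covers Cedar, Ash, Teak — every station.
Total annual cost: 8.
No cover costs less than 8.

8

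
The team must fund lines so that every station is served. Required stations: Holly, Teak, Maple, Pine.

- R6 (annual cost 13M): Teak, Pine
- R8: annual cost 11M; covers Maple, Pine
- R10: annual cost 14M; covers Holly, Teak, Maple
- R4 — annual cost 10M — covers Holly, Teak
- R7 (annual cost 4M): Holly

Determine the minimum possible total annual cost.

21

This is a weighted set-cover instance.
Choose R8 and R4: together they cover Holly, Teak, Maple, Pine — every station.
Total annual cost: 11 + 10 = 21.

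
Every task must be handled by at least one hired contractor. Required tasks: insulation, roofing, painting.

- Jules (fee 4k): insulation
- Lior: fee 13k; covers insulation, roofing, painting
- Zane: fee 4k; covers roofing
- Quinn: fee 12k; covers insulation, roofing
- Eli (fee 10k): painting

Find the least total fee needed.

13

The greedy cost-per-new-task heuristic would pick Jules, Zane, and Eli for 18, but a cheaper cover exists.
Lior alone covers insulation, roofing, painting — every task.
Total fee: 13.
No cover costs less than 13.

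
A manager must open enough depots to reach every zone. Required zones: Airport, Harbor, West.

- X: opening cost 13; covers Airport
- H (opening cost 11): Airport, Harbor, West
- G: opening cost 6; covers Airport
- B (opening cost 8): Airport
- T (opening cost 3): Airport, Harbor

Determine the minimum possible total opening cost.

The greedy cost-per-new-zone heuristic would pick T and H for 14, but a cheaper cover exists.
H alone covers Airport, Harbor, West — every zone.
Total opening cost: 11.
No cover costs less than 11.

11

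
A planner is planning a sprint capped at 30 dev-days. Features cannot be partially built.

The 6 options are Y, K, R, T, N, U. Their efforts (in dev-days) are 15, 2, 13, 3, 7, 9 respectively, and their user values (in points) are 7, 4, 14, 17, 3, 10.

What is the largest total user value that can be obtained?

Allowing fractional choices, the relaxed optimum would be about 46.4, but features are indivisible.
R + T + U: effort 13 + 3 + 9 = 25 ≤ 30, user value 14 + 17 + 10 = 41.
K + R + T + N: effort 2 + 13 + 3 + 7 = 25 ≤ 30, user value 4 + 14 + 17 + 3 = 38.
K + R + T + U: effort 2 + 13 + 3 + 9 = 27 ≤ 30, user value 4 + 14 + 17 + 10 = 45.
Best is K, R, T, and U with total user value 45.

45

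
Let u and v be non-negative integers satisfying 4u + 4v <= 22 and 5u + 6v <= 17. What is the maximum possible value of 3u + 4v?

11

The continuous relaxation peaks at (0, 2.83) with value 11.33; rounding to a feasible lattice point costs some objective.
(u,v)=(1,2) is feasible, giving 11.
(u,v)=(2,1) is feasible, giving 10.
(u,v)=(0,2) is feasible, giving 8.
No feasible integer point exceeds 11.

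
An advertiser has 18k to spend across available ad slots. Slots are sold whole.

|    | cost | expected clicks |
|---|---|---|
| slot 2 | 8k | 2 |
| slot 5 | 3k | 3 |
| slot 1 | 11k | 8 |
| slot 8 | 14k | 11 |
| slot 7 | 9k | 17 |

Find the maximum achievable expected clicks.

This is an integer program with binary decision variables.
slot 7: cost 9 ≤ 18, expected clicks 17.
slot 2 + slot 7: cost 8 + 9 = 17 ≤ 18, expected clicks 2 + 17 = 19.
slot 5 + slot 7: cost 3 + 9 = 12 ≤ 18, expected clicks 3 + 17 = 20.
Best is slot 5 and slot 7 with total expected clicks 20.

20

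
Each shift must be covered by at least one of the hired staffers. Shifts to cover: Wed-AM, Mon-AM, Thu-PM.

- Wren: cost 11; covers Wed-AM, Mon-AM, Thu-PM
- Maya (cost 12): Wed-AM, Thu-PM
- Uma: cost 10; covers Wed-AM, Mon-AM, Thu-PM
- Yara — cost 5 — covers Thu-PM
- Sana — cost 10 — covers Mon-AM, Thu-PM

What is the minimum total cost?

10

Uma alone covers Wed-AM, Mon-AM, Thu-PM — every shift.
Total cost: 10.
No cover costs less than 10.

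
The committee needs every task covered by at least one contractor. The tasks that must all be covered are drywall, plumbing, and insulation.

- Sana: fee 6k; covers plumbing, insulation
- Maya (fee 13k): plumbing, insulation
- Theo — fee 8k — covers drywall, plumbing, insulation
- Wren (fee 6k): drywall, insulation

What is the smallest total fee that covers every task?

8

Theo alone covers drywall, plumbing, insulation — every task.
Total fee: 8.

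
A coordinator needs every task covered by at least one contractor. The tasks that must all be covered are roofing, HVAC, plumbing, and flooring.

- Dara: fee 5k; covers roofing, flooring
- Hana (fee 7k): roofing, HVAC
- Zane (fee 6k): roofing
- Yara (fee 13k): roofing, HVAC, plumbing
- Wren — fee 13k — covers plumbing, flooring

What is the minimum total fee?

Choose Dara and Yara: together they cover roofing, HVAC, plumbing, flooring — every task.
Total fee: 5 + 13 = 18.

18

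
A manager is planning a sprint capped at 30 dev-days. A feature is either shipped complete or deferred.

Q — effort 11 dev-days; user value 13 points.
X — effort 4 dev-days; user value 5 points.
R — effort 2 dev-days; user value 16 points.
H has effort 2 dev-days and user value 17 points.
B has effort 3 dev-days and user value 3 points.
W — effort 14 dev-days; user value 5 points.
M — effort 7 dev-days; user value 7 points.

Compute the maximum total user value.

Treat it as a binary knapsack problem.
Q + X + R + H + M: effort 11 + 4 + 2 + 2 + 7 = 26 ≤ 30, user value 13 + 5 + 16 + 17 + 7 = 58.
Q + X + R + H + B + M: effort 11 + 4 + 2 + 2 + 3 + 7 = 29 ≤ 30, user value 13 + 5 + 16 + 17 + 3 + 7 = 61.
Q + R + H + B + M: effort 11 + 2 + 2 + 3 + 7 = 25 ≤ 30, user value 13 + 16 + 17 + 3 + 7 = 56.
Best is Q, X, R, H, B, and M with total user value 61.

61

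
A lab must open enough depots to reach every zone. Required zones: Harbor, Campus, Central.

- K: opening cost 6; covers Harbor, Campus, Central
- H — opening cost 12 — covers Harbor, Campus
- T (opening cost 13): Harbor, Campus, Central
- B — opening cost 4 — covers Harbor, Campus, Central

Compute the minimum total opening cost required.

4

This is an integer covering problem.
B alone covers Harbor, Campus, Central — every zone.
Total opening cost: 4.
No cover costs less than 4.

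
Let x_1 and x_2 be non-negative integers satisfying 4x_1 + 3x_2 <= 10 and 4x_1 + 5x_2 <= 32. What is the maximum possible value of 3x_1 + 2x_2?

7

Relaxing integrality, the LP optimum is 7.50 at (x_1,x_2) = (2.5, 0), which is not an integer point.
(x_1,x_2)=(1,2): 4·1+3·2=10≤10, 4·1+5·2=14≤32, objective 7.
(x_1,x_2)=(0,3): 4·0+3·3=9≤10, 4·0+5·3=15≤32, objective 6.
Maximum is 7 at (x_1,x_2)=(1,2).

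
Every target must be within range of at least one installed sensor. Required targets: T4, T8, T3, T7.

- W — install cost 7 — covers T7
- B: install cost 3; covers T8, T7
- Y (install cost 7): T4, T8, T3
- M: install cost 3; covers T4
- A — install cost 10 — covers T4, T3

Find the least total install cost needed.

Choose B and Y: together they cover T4, T8, T3, T7 — every target.
Total install cost: 3 + 7 = 10.

10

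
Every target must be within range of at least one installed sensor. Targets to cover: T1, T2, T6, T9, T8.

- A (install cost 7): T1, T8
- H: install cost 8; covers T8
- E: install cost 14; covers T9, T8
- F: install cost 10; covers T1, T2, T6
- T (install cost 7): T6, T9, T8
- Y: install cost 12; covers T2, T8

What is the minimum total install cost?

Choose F and T: together they cover T1, T2, T6, T9, T8 — every target.
Total install cost: 10 + 7 = 17.
No cover costs less than 17.

17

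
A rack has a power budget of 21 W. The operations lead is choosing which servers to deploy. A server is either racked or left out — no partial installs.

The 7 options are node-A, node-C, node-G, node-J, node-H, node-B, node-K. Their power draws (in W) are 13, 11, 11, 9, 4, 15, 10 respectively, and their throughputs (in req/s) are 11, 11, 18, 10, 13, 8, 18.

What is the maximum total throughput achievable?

node-G + node-K: power draw 11 + 10 = 21 ≤ 21, throughput 18 + 18 = 36.
node-H + node-K: power draw 4 + 10 = 14 ≤ 21, throughput 13 + 18 = 31.
Best is node-G and node-K with total throughput 36.

36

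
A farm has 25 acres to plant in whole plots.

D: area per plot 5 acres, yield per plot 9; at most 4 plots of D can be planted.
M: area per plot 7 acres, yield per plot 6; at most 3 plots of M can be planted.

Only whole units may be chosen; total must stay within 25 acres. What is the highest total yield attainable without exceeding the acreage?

D has the best ratio (9/5); taking only D gives at most 4×9 = 36 (stopped by the supply cap of 4).
Optimal: 4×D: area 20 ≤ 25, yield 4·9 = 36.

36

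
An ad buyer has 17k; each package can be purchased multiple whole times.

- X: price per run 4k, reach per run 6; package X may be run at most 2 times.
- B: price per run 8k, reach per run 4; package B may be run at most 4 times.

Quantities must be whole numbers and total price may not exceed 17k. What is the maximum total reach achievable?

X has the best ratio (6/4); taking only X gives at most 2×6 = 12 (stopped by the supply cap of 2).
Mixing does better — 2×X and 1×B: price 16 ≤ 17, reach 2·6 + 1·4 = 16.

16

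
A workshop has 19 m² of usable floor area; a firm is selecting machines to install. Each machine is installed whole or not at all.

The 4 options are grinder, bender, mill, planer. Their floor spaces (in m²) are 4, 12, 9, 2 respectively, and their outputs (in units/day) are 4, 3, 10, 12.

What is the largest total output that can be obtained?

Allowing fractional choices, the relaxed optimum would be about 27.0, but machines are indivisible.
grinder + bender + planer: floor space 4 + 12 + 2 = 18 ≤ 19, output 4 + 3 + 12 = 19.
mill + planer: floor space 9 + 2 = 11 ≤ 19, output 10 + 12 = 22.
grinder + mill + planer: floor space 4 + 9 + 2 = 15 ≤ 19, output 4 + 10 + 12 = 26.
Best is grinder, mill, and planer with total output 26.

26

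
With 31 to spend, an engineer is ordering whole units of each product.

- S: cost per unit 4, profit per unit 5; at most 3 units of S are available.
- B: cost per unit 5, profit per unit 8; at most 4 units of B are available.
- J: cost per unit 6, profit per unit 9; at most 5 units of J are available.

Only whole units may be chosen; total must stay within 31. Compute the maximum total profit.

This is a bounded integer knapsack.
1×S, 4×B, and 1×J: cost 30 ≤ 31, profit 1·5 + 4·8 + 1·9 = 46.
1×S, 3×B, and 2×J: cost 31 ≤ 31, profit 1·5 + 3·8 + 2·9 = 47.
Best is 47.

47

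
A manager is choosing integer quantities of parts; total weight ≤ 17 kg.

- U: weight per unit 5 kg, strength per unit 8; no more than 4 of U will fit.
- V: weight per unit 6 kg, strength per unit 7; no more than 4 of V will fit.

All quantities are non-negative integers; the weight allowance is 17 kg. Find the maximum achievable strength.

24

2×U and 1×V: weight 16 ≤ 17, strength 2·8 + 1·7 = 23.
3×U: weight 15 ≤ 17, strength 3·8 = 24.
Best is 24.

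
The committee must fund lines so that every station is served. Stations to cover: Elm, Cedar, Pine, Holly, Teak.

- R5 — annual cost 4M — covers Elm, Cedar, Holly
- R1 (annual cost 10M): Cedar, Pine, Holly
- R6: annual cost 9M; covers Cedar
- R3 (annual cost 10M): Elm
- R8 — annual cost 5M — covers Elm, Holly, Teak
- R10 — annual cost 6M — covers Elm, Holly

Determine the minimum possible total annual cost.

The greedy cost-per-new-station heuristic would pick R5, R8, and R1 for 19, but a cheaper cover exists.
Choose R1 and R8: together they cover Elm, Cedar, Pine, Holly, Teak — every station.
Total annual cost: 10 + 5 = 15.
No cover costs less than 15.

15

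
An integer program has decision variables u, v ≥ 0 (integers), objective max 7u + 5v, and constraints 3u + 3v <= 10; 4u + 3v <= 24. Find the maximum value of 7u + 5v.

The continuous relaxation peaks at (3.33, 0) with value 23.33; rounding to a feasible lattice point costs some objective.
(u,v)=(3,0): 3·3+3·0=9≤10, 4·3+3·0=12≤24, objective 21.
(u,v)=(2,1): 3·2+3·1=9≤10, 4·2+3·1=11≤24, objective 19.
Maximum is 21 at (u,v)=(3,0).

21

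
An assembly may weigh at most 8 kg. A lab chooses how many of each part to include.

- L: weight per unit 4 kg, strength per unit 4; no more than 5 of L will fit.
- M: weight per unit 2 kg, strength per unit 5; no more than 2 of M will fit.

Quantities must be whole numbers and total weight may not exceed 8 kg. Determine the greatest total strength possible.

M has the best ratio (5/2); taking only M gives at most 2×5 = 10 (stopped by the supply cap of 2).
Mixing does better — 1×L and 2×M: weight 8 ≤ 8, strength 1·4 + 2·5 = 14.

14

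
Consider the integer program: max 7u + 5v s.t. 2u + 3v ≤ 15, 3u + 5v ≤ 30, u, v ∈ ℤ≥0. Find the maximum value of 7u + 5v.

49

The continuous relaxation peaks at (7.5, 0) with value 52.50; rounding to a feasible lattice point costs some objective.
(u,v)=(7,0): 2·7+3·0=14≤15, 3·7+5·0=21≤30, objective 49.
(u,v)=(6,1): 2·6+3·1=15≤15, 3·6+5·1=23≤30, objective 47.
No feasible integer point exceeds 49.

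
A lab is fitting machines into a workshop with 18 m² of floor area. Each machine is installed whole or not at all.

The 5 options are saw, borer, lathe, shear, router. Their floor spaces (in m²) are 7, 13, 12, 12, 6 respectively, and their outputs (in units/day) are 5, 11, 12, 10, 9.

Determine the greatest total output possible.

lathe + router: floor space 12 + 6 = 18 ≤ 18, output 12 + 9 = 21.
shear + router: floor space 12 + 6 = 18 ≤ 18, output 10 + 9 = 19.
Best is lathe and router with total output 21.

21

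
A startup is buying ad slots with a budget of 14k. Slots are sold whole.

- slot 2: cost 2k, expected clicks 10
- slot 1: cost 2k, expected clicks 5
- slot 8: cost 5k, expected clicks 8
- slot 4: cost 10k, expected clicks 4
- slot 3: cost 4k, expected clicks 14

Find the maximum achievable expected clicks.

37

Take slot 2, slot 1, slot 8, and slot 3: cost 2 + 2 + 5 + 4 = 13 ≤ 14, expected clicks 10 + 5 + 8 + 14 = 37.
No other feasible combination does better.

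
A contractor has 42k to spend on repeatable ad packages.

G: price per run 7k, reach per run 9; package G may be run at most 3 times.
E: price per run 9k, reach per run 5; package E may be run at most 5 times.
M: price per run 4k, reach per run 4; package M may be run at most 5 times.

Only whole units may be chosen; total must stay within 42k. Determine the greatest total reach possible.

47

This is a bounded integer knapsack.
3×G and 5×M: price 41 ≤ 42, reach 3·9 + 5·4 = 47.
3×G, 1×E, and 3×M: price 42 ≤ 42, reach 3·9 + 1·5 + 3·4 = 44.
Best is 47.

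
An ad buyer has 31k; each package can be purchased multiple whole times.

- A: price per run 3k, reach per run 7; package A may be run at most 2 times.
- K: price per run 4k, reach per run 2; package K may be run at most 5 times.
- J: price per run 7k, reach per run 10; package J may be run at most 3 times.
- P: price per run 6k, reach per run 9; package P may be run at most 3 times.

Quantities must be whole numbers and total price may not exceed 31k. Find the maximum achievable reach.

A has the best ratio (7/3); taking only A gives at most 2×7 = 14 (stopped by the supply cap of 2).
Mixing does better — 2×A, 1×J, and 3×P: price 31 ≤ 31, reach 2·7 + 1·10 + 3·9 = 51.

51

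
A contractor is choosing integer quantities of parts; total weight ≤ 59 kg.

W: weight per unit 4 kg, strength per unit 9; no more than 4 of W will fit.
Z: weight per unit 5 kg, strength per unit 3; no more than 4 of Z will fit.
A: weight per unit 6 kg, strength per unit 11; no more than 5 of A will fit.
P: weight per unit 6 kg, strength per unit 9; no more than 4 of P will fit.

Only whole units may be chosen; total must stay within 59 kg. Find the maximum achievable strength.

Take 4×W, 5×A, and 2×P: weight 58 ≤ 59, strength 4·9 + 5·11 + 2·9 = 109.
W has the best ratio (9/4) and is taken to its limit of 4; remaining capacity is filled optimally with the others.

109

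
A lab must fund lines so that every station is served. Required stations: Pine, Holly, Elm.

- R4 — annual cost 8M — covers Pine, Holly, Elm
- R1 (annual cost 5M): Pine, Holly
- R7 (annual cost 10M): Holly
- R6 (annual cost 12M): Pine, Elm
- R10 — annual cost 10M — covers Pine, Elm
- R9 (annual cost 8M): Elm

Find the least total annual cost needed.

This is a weighted set-cover instance.
The greedy cost-per-new-station heuristic would pick R1 and R4 for 13, but a cheaper cover exists.
R4 alone covers Pine, Holly, Elm — every station.
Total annual cost: 8.
No cover costs less than 8.

8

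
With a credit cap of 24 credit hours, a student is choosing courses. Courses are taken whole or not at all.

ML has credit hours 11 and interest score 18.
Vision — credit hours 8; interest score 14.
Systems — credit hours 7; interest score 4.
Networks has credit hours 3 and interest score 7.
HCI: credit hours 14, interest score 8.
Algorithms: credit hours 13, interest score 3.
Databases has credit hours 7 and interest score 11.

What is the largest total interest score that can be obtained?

Allowing fractional choices, the relaxed optimum would be about 42.1, but courses are indivisible.
ML + Networks + Databases: credit hours 11 + 3 + 7 = 21 ≤ 24, interest score 18 + 7 + 11 = 36.
ML + Vision + Networks: credit hours 11 + 8 + 3 = 22 ≤ 24, interest score 18 + 14 + 7 = 39.
Best is ML, Vision, and Networks with total interest score 39.

39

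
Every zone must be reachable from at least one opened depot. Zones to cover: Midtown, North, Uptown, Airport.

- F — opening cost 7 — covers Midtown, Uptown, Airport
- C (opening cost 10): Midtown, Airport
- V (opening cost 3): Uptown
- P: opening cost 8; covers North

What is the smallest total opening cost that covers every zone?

15

Choose F and P: together they cover Midtown, North, Uptown, Airport — every zone.
Total opening cost: 7 + 8 = 15.
No cover costs less than 15.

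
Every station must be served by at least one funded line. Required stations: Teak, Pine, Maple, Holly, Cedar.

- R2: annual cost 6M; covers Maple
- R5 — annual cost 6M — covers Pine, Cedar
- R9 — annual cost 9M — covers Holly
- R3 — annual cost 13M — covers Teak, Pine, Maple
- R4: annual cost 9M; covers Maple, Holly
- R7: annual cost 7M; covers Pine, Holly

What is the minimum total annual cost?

26

This is a weighted set-cover instance.
The greedy cost-per-new-station heuristic would pick R5, R4, and R3 for 28, but a cheaper cover exists.
Choose R5, R3, and R7: together they cover Teak, Pine, Maple, Holly, Cedar — every station.
Total annual cost: 6 + 13 + 7 = 26.
No cover costs less than 26.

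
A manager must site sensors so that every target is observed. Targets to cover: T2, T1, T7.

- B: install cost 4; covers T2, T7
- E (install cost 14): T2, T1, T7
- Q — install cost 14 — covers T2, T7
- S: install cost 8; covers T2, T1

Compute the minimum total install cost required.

12

This is an integer covering problem.
Choose B and S: together they cover T2, T1, T7 — every target.
Total install cost: 4 + 8 = 12.
No cover costs less than 12.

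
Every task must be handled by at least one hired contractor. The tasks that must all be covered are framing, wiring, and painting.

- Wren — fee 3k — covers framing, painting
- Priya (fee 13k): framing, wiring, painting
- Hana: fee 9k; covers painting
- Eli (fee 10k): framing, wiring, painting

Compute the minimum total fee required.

10

The greedy cost-per-new-task heuristic would pick Wren and Eli for 13, but a cheaper cover exists.
Eli alone covers framing, wiring, painting — every task.
Total fee: 10.
No cover costs less than 10.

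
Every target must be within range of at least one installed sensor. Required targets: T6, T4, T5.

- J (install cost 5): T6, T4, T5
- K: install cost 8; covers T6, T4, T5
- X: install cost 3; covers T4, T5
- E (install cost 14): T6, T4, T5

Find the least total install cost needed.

The greedy cost-per-new-target heuristic would pick X and J for 8, but a cheaper cover exists.
J alone covers T6, T4, T5 — every target.
Total install cost: 5.
No cover costs less than 5.

5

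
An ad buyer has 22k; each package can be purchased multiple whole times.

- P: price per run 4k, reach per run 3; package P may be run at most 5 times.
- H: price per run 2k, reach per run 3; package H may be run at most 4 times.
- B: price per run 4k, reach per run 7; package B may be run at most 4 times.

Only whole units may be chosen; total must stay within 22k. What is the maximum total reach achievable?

37

2×H and 4×B: price 20 ≤ 22, reach 2·3 + 4·7 = 34.
3×H and 4×B: price 22 ≤ 22, reach 3·3 + 4·7 = 37.
Best is 37.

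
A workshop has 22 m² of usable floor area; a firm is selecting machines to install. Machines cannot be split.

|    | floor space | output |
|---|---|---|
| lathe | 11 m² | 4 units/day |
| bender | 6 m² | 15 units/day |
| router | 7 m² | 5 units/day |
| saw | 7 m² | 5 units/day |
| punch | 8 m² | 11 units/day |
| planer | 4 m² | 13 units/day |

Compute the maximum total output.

39

Allowing fractional choices, the relaxed optimum would be about 41.9, but machines are indivisible.
bender + punch + planer: floor space 6 + 8 + 4 = 18 ≤ 22, output 15 + 11 + 13 = 39.
bender + router + planer: floor space 6 + 7 + 4 = 17 ≤ 22, output 15 + 5 + 13 = 33.
bender + saw + planer: floor space 6 + 7 + 4 = 17 ≤ 22, output 15 + 5 + 13 = 33.
Best is bender, punch, and planer with total output 39.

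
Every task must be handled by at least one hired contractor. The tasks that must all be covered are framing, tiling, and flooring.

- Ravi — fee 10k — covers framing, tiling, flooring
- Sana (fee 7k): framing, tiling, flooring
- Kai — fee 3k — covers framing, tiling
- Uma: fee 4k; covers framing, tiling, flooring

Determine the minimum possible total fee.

4

Uma alone covers framing, tiling, flooring — every task.
Total fee: 4.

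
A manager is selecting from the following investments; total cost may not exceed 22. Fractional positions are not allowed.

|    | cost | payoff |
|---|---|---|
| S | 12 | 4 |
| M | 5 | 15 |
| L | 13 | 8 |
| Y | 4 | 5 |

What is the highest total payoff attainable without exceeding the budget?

M + L: cost 5 + 13 = 18 ≤ 22, payoff 15 + 8 = 23.
M + L + Y: cost 5 + 13 + 4 = 22 ≤ 22, payoff 15 + 8 + 5 = 28.
S + M + Y: cost 12 + 5 + 4 = 21 ≤ 22, payoff 4 + 15 + 5 = 24.
Best is M, L, and Y with total payoff 28.

28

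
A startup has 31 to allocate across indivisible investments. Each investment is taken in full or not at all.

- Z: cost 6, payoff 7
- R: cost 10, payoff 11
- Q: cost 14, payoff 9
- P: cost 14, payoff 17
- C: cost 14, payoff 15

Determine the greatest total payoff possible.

35

Take Z, R, and P: cost 6 + 10 + 14 = 30 ≤ 31, payoff 7 + 11 + 17 = 35.
No other feasible combination does better.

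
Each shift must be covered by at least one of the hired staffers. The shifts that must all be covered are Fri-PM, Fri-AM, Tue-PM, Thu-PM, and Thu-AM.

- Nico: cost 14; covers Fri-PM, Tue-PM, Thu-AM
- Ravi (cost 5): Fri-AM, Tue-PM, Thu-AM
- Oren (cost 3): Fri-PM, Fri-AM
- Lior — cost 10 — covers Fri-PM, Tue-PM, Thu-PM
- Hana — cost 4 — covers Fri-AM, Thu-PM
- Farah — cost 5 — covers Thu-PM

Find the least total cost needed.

12

Choose Ravi, Oren, and Hana: together they cover Fri-PM, Fri-AM, Tue-PM, Thu-PM, Thu-AM — every shift.
Total cost: 5 + 3 + 4 = 12.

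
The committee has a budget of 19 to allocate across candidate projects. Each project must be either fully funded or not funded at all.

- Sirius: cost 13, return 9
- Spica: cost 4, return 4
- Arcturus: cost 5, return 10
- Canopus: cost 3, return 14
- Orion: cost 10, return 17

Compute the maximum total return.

41

Canopus + Orion: cost 3 + 10 = 13 ≤ 19, return 14 + 17 = 31.
Arcturus + Canopus + Orion: cost 5 + 3 + 10 = 18 ≤ 19, return 10 + 14 + 17 = 41.
Spica + Canopus + Orion: cost 4 + 3 + 10 = 17 ≤ 19, return 4 + 14 + 17 = 35.
Best is Arcturus, Canopus, and Orion with total return 41.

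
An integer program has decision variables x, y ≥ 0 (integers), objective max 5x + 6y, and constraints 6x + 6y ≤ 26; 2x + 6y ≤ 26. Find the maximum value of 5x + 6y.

The continuous relaxation peaks at (0, 4.33) with value 26.00; rounding to a feasible lattice point costs some objective.
(x,y)=(0,4): 6·0+6·4=24≤26, 2·0+6·4=24≤26, objective 24.
(x,y)=(1,3): 6·1+6·3=24≤26, 2·1+6·3=20≤26, objective 23.
(x,y)=(0,3): 6·0+6·3=18≤26, 2·0+6·3=18≤26, objective 18.
No feasible integer point exceeds 24.

24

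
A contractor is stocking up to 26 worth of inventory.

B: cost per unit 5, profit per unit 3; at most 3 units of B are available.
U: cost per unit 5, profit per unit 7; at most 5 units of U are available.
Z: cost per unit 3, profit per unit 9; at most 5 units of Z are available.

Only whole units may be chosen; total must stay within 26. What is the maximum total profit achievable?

59

Take 2×U and 5×Z: cost 25 ≤ 26, profit 2·7 + 5·9 = 59.
Z has the best ratio (9/3) and is taken to its limit of 5; remaining capacity is filled optimally with the others.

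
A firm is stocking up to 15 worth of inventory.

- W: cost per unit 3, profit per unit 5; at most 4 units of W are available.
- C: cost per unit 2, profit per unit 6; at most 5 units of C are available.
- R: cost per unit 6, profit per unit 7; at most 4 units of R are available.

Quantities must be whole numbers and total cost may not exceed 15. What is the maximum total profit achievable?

This is a bounded integer knapsack.
2×W and 4×C: cost 14 ≤ 15, profit 2·5 + 4·6 = 34.
1×W and 5×C: cost 13 ≤ 15, profit 1·5 + 5·6 = 35.
Best is 35.

35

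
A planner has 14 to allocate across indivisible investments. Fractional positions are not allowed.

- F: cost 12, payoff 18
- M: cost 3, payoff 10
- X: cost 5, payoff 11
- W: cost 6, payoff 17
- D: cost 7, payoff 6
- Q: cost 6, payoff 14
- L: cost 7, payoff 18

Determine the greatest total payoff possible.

38

Allowing fractional choices, the relaxed optimum would be about 39.9, but investments are indivisible.
M + X + Q: cost 3 + 5 + 6 = 14 ≤ 14, payoff 10 + 11 + 14 = 35.
W + L: cost 6 + 7 = 13 ≤ 14, payoff 17 + 18 = 35.
M + X + W: cost 3 + 5 + 6 = 14 ≤ 14, payoff 10 + 11 + 17 = 38.
Best is M, X, and W with total payoff 38.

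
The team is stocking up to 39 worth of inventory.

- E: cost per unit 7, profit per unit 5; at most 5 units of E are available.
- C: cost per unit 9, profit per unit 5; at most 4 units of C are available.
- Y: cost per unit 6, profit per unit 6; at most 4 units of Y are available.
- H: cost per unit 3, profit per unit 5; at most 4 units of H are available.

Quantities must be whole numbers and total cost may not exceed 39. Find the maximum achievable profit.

This is a bounded integer knapsack.
H has the best ratio (5/3); taking only H gives at most 4×5 = 20 (stopped by the supply cap of 4).
Mixing does better — 4×Y and 4×H: cost 36 ≤ 39, profit 4·6 + 4·5 = 44.

44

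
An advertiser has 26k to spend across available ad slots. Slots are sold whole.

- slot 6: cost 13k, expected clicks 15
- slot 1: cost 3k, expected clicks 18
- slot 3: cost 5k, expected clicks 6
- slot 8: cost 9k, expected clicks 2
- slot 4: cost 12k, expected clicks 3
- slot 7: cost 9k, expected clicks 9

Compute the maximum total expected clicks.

42

Allowing fractional choices, the relaxed optimum would be about 44.0, but ad slots are indivisible.
slot 6 + slot 1 + slot 7: cost 13 + 3 + 9 = 25 ≤ 26, expected clicks 15 + 18 + 9 = 42.
slot 6 + slot 1 + slot 3: cost 13 + 3 + 5 = 21 ≤ 26, expected clicks 15 + 18 + 6 = 39.
Best is slot 6, slot 1, and slot 7 with total expected clicks 42.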